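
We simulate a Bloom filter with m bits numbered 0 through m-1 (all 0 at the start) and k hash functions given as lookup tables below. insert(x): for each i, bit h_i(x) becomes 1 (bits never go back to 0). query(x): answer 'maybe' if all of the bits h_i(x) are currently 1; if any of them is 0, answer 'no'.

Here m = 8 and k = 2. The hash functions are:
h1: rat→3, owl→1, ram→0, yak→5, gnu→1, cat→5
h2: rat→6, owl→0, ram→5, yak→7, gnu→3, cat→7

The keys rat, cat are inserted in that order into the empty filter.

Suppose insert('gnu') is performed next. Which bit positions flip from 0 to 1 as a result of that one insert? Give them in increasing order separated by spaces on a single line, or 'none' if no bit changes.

Answer: 1

Derivation:
Start: bits=00000000
After insert 'rat': sets bits 3 6 -> bits=00010010
After insert 'cat': sets bits 5 7 -> bits=00010111
insert 'gnu' would touch bits 1 3; currently bit1=0, bit3=1
Bits that are 0 among those (would change 0->1): 1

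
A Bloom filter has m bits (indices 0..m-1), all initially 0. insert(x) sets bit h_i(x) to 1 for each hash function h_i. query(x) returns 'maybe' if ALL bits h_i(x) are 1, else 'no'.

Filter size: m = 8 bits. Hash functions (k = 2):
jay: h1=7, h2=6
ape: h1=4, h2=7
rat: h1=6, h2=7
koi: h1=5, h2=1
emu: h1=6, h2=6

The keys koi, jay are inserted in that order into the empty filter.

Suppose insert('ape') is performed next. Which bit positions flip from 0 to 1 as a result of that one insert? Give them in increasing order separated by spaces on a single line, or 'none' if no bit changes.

Start: bits=00000000
After insert 'koi': sets bits 1 5 -> bits=01000100
After insert 'jay': sets bits 6 7 -> bits=01000111
insert 'ape' would touch bits 4 7; currently bit4=0, bit7=1
Bits that are 0 among those (would change 0->1): 4

Answer: 4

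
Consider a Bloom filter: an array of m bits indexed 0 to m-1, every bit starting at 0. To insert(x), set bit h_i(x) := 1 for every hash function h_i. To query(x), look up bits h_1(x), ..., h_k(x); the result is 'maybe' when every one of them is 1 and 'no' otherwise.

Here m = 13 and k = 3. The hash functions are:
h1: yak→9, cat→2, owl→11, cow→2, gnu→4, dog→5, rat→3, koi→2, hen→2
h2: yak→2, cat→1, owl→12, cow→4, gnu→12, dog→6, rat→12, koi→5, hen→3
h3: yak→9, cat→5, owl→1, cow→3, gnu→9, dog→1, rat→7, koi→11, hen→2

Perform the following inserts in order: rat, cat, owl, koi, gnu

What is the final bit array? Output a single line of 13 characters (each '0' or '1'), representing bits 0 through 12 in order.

Answer: 0111110101011

Derivation:
Start: bits=0000000000000
After insert 'rat': sets bits 3 7 12 -> bits=0001000100001
After insert 'cat': sets bits 1 2 5 -> bits=0111010100001
After insert 'owl': sets bits 1 11 12 -> bits=0111010100011
After insert 'koi': sets bits 2 5 11 -> bits=0111010100011
After insert 'gnu': sets bits 4 9 12 -> bits=0111110101011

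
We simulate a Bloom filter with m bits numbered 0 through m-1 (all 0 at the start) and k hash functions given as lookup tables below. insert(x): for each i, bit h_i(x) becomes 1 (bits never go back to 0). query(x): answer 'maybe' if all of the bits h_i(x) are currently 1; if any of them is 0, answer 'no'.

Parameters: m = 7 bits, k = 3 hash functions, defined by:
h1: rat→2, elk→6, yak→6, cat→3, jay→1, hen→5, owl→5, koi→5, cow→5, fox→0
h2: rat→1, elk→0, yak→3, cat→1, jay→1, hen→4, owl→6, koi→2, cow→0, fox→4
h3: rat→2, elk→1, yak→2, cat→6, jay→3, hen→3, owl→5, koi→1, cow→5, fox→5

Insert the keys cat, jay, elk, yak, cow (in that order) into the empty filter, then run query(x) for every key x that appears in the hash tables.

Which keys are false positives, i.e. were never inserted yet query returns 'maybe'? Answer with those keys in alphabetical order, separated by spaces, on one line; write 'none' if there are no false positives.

Start: bits=0000000
After insert 'cat': sets bits 1 3 6 -> bits=0101001
After insert 'jay': sets bits 1 3 -> bits=0101001
After insert 'elk': sets bits 0 1 6 -> bits=1101001
After insert 'yak': sets bits 2 3 6 -> bits=1111001
After insert 'cow': sets bits 0 5 -> bits=1111011
Not inserted: fox hen koi owl rat — query each against bits=1111011:
query fox: checks bit0=1, bit4=0, bit5=1 (has a 0) -> no => not a false positive
query hen: checks bit3=1, bit4=0, bit5=1 (has a 0) -> no => not a false positive
query koi: checks bit1=1, bit2=1, bit5=1 (all 1) -> maybe => FALSE POSITIVE
query owl: checks bit5=1, bit6=1 (all 1) -> maybe => FALSE POSITIVE
query rat: checks bit1=1, bit2=1 (all 1) -> maybe => FALSE POSITIVE
False positives (alphabetical): koi owl rat

Answer: koi owl rat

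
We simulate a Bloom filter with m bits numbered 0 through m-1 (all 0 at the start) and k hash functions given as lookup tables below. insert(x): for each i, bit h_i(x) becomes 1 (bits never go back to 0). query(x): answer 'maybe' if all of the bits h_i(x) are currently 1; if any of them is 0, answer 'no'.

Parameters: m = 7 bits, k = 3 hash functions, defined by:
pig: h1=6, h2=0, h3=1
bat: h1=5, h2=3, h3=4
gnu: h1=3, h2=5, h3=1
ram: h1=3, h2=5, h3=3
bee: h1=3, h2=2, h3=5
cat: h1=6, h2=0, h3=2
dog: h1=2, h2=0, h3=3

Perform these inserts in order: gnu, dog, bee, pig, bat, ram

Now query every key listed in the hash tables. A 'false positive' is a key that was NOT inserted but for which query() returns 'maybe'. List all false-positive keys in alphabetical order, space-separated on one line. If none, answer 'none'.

Answer: cat

Derivation:
Start: bits=0000000
After insert 'gnu': sets bits 1 3 5 -> bits=0101010
After insert 'dog': sets bits 0 2 3 -> bits=1111010
After insert 'bee': sets bits 2 3 5 -> bits=1111010
After insert 'pig': sets bits 0 1 6 -> bits=1111011
After insert 'bat': sets bits 3 4 5 -> bits=1111111
After insert 'ram': sets bits 3 5 -> bits=1111111
Not inserted: cat — query each against bits=1111111:
query cat: checks bit0=1, bit2=1, bit6=1 (all 1) -> maybe => FALSE POSITIVE
False positives (alphabetical): cat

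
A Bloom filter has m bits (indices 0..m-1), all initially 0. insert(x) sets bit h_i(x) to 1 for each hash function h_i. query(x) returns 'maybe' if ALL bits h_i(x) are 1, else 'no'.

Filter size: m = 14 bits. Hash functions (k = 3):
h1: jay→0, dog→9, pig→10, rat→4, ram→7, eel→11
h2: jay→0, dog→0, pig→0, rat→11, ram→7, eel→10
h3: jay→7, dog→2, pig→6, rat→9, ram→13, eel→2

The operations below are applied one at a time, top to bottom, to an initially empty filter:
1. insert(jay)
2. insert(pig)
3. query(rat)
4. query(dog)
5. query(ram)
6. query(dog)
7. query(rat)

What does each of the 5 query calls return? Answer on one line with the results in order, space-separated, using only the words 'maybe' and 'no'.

Answer: no no no no no

Derivation:
Start: bits=00000000000000
Op 1: insert jay -> sets bits 0 7 -> bits=10000001000000
Op 2: insert pig -> sets bits 0 6 10 -> bits=10000011001000
Op 3: query rat -> checks bit4=0, bit9=0, bit11=0 (has a 0) -> no
Op 4: query dog -> checks bit0=1, bit2=0, bit9=0 (has a 0) -> no
Op 5: query ram -> checks bit7=1, bit13=0 (has a 0) -> no
Op 6: query dog -> checks bit0=1, bit2=0, bit9=0 (has a 0) -> no
Op 7: query rat -> checks bit4=0, bit9=0, bit11=0 (has a 0) -> no
Query results in order: no no no no no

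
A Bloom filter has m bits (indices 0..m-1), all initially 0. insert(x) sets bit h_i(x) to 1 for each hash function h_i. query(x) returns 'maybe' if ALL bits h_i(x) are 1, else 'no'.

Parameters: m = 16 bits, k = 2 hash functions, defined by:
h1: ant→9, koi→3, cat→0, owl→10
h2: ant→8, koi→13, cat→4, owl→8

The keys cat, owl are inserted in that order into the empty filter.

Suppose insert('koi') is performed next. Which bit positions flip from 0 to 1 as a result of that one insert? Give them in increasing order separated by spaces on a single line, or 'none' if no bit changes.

Answer: 3 13

Derivation:
Start: bits=0000000000000000
After insert 'cat': sets bits 0 4 -> bits=1000100000000000
After insert 'owl': sets bits 8 10 -> bits=1000100010100000
insert 'koi' would touch bits 3 13; currently bit3=0, bit13=0
Bits that are 0 among those (would change 0->1): 3 13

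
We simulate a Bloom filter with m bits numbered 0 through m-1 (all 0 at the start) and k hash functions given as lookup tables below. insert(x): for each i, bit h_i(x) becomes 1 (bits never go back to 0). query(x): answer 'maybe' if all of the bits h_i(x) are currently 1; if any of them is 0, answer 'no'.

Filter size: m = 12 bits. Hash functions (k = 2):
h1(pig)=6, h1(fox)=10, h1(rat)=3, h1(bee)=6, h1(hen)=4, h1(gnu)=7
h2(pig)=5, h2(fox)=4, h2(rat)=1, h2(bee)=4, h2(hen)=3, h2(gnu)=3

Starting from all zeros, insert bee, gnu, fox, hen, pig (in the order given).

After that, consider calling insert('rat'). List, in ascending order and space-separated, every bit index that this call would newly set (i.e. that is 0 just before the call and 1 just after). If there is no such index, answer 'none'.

Start: bits=000000000000
After insert 'bee': sets bits 4 6 -> bits=000010100000
After insert 'gnu': sets bits 3 7 -> bits=000110110000
After insert 'fox': sets bits 4 10 -> bits=000110110010
After insert 'hen': sets bits 3 4 -> bits=000110110010
After insert 'pig': sets bits 5 6 -> bits=000111110010
insert 'rat' would touch bits 1 3; currently bit1=0, bit3=1
Bits that are 0 among those (would change 0->1): 1

Answer: 1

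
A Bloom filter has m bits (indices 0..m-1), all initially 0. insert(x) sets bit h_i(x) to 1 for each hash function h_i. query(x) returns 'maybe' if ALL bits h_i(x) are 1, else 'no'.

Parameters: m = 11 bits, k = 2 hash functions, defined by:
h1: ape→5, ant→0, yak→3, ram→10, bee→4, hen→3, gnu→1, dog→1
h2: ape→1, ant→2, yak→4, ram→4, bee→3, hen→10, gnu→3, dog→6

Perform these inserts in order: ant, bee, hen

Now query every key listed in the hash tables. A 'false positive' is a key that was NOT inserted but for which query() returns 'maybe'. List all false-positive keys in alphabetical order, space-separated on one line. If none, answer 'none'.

Start: bits=00000000000
After insert 'ant': sets bits 0 2 -> bits=10100000000
After insert 'bee': sets bits 3 4 -> bits=10111000000
After insert 'hen': sets bits 3 10 -> bits=10111000001
Not inserted: ape dog gnu ram yak — query each against bits=10111000001:
query ape: checks bit1=0, bit5=0 (has a 0) -> no => not a false positive
query dog: checks bit1=0, bit6=0 (has a 0) -> no => not a false positive
query gnu: checks bit1=0, bit3=1 (has a 0) -> no => not a false positive
query ram: checks bit4=1, bit10=1 (all 1) -> maybe => FALSE POSITIVE
query yak: checks bit3=1, bit4=1 (all 1) -> maybe => FALSE POSITIVE
False positives (alphabetical): ram yak

Answer: ram yak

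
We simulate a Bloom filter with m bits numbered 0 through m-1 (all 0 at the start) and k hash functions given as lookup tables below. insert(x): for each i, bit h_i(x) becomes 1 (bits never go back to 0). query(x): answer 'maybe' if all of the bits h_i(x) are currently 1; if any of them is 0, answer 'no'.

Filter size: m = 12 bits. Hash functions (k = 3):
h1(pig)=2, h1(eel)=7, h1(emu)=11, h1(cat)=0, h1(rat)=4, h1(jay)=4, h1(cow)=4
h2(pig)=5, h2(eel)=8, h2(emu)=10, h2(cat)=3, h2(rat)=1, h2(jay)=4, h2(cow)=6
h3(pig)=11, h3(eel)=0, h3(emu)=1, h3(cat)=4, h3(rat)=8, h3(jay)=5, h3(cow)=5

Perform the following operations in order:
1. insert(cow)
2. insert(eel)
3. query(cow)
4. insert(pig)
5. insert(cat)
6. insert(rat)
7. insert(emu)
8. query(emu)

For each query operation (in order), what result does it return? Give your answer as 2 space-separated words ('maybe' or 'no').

Start: bits=000000000000
Op 1: insert cow -> sets bits 4 5 6 -> bits=000011100000
Op 2: insert eel -> sets bits 0 7 8 -> bits=100011111000
Op 3: query cow -> checks bit4=1, bit5=1, bit6=1 (all 1) -> maybe
Op 4: insert pig -> sets bits 2 5 11 -> bits=101011111001
Op 5: insert cat -> sets bits 0 3 4 -> bits=101111111001
Op 6: insert rat -> sets bits 1 4 8 -> bits=111111111001
Op 7: insert emu -> sets bits 1 10 11 -> bits=111111111011
Op 8: query emu -> checks bit1=1, bit10=1, bit11=1 (all 1) -> maybe
Query results in order: maybe maybe

Answer: maybe maybe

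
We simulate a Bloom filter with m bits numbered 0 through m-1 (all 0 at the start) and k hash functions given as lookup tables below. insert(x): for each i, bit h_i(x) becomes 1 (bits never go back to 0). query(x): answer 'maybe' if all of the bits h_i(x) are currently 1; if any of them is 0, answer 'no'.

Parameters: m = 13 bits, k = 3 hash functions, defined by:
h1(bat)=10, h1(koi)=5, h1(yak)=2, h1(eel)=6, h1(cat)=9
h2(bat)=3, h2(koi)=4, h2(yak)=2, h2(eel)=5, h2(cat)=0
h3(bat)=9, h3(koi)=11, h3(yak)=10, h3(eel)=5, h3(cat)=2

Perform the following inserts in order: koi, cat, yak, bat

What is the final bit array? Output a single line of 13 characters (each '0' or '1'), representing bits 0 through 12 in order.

Start: bits=0000000000000
After insert 'koi': sets bits 4 5 11 -> bits=0000110000010
After insert 'cat': sets bits 0 2 9 -> bits=1010110001010
After insert 'yak': sets bits 2 10 -> bits=1010110001110
After insert 'bat': sets bits 3 9 10 -> bits=1011110001110

Answer: 1011110001110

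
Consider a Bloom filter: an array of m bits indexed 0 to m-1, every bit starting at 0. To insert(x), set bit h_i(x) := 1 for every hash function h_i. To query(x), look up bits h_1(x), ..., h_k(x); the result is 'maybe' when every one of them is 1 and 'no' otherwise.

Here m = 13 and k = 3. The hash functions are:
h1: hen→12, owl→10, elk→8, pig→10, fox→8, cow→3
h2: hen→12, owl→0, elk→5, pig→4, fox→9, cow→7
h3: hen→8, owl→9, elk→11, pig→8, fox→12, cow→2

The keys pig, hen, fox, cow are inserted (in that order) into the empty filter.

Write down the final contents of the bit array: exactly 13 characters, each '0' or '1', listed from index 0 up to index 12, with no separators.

Start: bits=0000000000000
After insert 'pig': sets bits 4 8 10 -> bits=0000100010100
After insert 'hen': sets bits 8 12 -> bits=0000100010101
After insert 'fox': sets bits 8 9 12 -> bits=0000100011101
After insert 'cow': sets bits 2 3 7 -> bits=0011100111101

Answer: 0011100111101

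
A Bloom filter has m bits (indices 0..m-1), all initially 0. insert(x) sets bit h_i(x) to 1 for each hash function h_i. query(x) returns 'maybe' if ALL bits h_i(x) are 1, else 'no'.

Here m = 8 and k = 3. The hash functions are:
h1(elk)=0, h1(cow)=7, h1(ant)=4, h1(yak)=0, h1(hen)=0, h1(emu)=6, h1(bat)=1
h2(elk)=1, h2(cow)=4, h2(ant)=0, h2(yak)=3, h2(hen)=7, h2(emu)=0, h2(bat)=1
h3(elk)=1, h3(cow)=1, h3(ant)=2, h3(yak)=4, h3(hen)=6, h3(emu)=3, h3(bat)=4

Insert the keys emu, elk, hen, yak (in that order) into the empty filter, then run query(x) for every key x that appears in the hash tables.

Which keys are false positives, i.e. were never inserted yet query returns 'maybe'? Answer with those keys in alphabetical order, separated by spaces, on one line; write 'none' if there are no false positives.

Start: bits=00000000
After insert 'emu': sets bits 0 3 6 -> bits=10010010
After insert 'elk': sets bits 0 1 -> bits=11010010
After insert 'hen': sets bits 0 6 7 -> bits=11010011
After insert 'yak': sets bits 0 3 4 -> bits=11011011
Not inserted: ant bat cow — query each against bits=11011011:
query ant: checks bit0=1, bit2=0, bit4=1 (has a 0) -> no => not a false positive
query bat: checks bit1=1, bit4=1 (all 1) -> maybe => FALSE POSITIVE
query cow: checks bit1=1, bit4=1, bit7=1 (all 1) -> maybe => FALSE POSITIVE
False positives (alphabetical): bat cow

Answer: bat cow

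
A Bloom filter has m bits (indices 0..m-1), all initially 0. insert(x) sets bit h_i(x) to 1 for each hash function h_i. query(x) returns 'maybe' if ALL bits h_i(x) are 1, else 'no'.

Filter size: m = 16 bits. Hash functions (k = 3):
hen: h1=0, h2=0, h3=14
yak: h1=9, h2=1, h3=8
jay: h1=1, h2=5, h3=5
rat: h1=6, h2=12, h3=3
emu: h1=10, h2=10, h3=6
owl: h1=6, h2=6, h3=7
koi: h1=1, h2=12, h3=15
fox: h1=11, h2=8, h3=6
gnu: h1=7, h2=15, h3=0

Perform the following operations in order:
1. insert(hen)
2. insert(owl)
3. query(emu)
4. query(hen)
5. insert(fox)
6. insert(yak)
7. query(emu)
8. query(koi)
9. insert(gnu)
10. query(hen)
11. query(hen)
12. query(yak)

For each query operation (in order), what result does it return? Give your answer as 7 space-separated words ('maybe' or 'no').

Start: bits=0000000000000000
Op 1: insert hen -> sets bits 0 14 -> bits=1000000000000010
Op 2: insert owl -> sets bits 6 7 -> bits=1000001100000010
Op 3: query emu -> checks bit6=1, bit10=0 (has a 0) -> no
Op 4: query hen -> checks bit0=1, bit14=1 (all 1) -> maybe
Op 5: insert fox -> sets bits 6 8 11 -> bits=1000001110010010
Op 6: insert yak -> sets bits 1 8 9 -> bits=1100001111010010
Op 7: query emu -> checks bit6=1, bit10=0 (has a 0) -> no
Op 8: query koi -> checks bit1=1, bit12=0, bit15=0 (has a 0) -> no
Op 9: insert gnu -> sets bits 0 7 15 -> bits=1100001111010011
Op 10: query hen -> checks bit0=1, bit14=1 (all 1) -> maybe
Op 11: query hen -> checks bit0=1, bit14=1 (all 1) -> maybe
Op 12: query yak -> checks bit1=1, bit8=1, bit9=1 (all 1) -> maybe
Query results in order: no maybe no no maybe maybe maybe

Answer: no maybe no no maybe maybe maybe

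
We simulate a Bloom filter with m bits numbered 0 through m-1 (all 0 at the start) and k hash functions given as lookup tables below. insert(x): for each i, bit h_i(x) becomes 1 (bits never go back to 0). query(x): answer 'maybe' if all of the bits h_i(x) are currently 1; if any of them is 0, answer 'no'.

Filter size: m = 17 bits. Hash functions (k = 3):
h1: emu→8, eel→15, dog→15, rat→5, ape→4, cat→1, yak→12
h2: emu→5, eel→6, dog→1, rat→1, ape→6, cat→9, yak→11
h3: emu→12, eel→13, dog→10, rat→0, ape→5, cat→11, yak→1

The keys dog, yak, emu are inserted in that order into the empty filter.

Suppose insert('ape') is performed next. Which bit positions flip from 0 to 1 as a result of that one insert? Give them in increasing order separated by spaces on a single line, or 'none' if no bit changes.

Start: bits=00000000000000000
After insert 'dog': sets bits 1 10 15 -> bits=01000000001000010
After insert 'yak': sets bits 1 11 12 -> bits=01000000001110010
After insert 'emu': sets bits 5 8 12 -> bits=01000100101110010
insert 'ape' would touch bits 4 5 6; currently bit4=0, bit5=1, bit6=0
Bits that are 0 among those (would change 0->1): 4 6

Answer: 4 6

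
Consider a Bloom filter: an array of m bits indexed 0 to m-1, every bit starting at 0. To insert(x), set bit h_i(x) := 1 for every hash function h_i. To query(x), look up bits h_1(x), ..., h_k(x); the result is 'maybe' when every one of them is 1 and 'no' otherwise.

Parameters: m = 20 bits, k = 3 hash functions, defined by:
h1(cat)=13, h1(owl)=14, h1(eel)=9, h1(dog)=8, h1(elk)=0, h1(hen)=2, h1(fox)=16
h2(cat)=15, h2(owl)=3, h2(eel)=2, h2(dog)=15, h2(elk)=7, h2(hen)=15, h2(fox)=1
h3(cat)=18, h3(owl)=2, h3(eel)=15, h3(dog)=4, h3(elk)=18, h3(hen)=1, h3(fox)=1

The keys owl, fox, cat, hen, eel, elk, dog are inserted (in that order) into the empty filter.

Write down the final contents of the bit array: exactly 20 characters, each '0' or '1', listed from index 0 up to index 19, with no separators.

Answer: 11111001110001111010

Derivation:
Start: bits=00000000000000000000
After insert 'owl': sets bits 2 3 14 -> bits=00110000000000100000
After insert 'fox': sets bits 1 16 -> bits=01110000000000101000
After insert 'cat': sets bits 13 15 18 -> bits=01110000000001111010
After insert 'hen': sets bits 1 2 15 -> bits=01110000000001111010
After insert 'eel': sets bits 2 9 15 -> bits=01110000010001111010
After insert 'elk': sets bits 0 7 18 -> bits=11110001010001111010
After insert 'dog': sets bits 4 8 15 -> bits=11111001110001111010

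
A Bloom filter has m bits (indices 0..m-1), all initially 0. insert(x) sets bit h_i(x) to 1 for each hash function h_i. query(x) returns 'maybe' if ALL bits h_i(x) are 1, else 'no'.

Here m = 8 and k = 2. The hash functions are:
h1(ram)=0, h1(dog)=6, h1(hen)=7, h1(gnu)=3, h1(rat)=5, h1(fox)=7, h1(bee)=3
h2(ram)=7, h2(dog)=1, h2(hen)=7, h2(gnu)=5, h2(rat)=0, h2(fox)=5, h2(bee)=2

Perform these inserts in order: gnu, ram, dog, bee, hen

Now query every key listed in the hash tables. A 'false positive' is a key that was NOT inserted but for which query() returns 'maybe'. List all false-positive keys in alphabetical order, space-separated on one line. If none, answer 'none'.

Start: bits=00000000
After insert 'gnu': sets bits 3 5 -> bits=00010100
After insert 'ram': sets bits 0 7 -> bits=10010101
After insert 'dog': sets bits 1 6 -> bits=11010111
After insert 'bee': sets bits 2 3 -> bits=11110111
After insert 'hen': sets bits 7 -> bits=11110111
Not inserted: fox rat — query each against bits=11110111:
query fox: checks bit5=1, bit7=1 (all 1) -> maybe => FALSE POSITIVE
query rat: checks bit0=1, bit5=1 (all 1) -> maybe => FALSE POSITIVE
False positives (alphabetical): fox rat

Answer: fox rat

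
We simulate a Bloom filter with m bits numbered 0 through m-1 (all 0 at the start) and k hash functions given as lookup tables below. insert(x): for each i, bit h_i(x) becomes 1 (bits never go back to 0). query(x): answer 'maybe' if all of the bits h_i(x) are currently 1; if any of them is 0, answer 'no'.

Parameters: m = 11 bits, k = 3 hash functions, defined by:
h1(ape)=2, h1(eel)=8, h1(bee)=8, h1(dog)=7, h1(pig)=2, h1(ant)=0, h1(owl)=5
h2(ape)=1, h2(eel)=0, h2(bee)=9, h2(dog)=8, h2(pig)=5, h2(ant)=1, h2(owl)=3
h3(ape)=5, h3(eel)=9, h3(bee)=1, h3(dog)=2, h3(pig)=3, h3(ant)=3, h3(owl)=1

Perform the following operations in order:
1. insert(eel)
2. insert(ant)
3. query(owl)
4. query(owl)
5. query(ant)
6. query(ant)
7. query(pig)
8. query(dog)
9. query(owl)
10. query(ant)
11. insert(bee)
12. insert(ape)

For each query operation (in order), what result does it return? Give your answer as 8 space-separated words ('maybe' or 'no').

Start: bits=00000000000
Op 1: insert eel -> sets bits 0 8 9 -> bits=10000000110
Op 2: insert ant -> sets bits 0 1 3 -> bits=11010000110
Op 3: query owl -> checks bit1=1, bit3=1, bit5=0 (has a 0) -> no
Op 4: query owl -> checks bit1=1, bit3=1, bit5=0 (has a 0) -> no
Op 5: query ant -> checks bit0=1, bit1=1, bit3=1 (all 1) -> maybe
Op 6: query ant -> checks bit0=1, bit1=1, bit3=1 (all 1) -> maybe
Op 7: query pig -> checks bit2=0, bit3=1, bit5=0 (has a 0) -> no
Op 8: query dog -> checks bit2=0, bit7=0, bit8=1 (has a 0) -> no
Op 9: query owl -> checks bit1=1, bit3=1, bit5=0 (has a 0) -> no
Op 10: query ant -> checks bit0=1, bit1=1, bit3=1 (all 1) -> maybe
Op 11: insert bee -> sets bits 1 8 9 -> bits=11010000110
Op 12: insert ape -> sets bits 1 2 5 -> bits=11110100110
Query results in order: no no maybe maybe no no no maybe

Answer: no no maybe maybe no no no maybe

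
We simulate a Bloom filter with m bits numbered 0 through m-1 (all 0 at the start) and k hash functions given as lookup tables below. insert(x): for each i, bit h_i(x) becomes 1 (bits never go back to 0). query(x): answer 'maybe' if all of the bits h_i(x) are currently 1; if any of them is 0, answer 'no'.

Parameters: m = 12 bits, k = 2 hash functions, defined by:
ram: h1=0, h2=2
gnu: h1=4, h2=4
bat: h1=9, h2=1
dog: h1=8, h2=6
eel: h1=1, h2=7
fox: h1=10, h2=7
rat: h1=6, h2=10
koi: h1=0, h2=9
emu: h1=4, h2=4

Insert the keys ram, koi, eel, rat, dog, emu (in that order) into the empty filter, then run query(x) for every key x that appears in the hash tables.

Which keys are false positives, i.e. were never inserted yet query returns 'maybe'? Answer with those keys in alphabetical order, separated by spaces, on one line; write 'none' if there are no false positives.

Answer: bat fox gnu

Derivation:
Start: bits=000000000000
After insert 'ram': sets bits 0 2 -> bits=101000000000
After insert 'koi': sets bits 0 9 -> bits=101000000100
After insert 'eel': sets bits 1 7 -> bits=111000010100
After insert 'rat': sets bits 6 10 -> bits=111000110110
After insert 'dog': sets bits 6 8 -> bits=111000111110
After insert 'emu': sets bits 4 -> bits=111010111110
Not inserted: bat fox gnu — query each against bits=111010111110:
query bat: checks bit1=1, bit9=1 (all 1) -> maybe => FALSE POSITIVE
query fox: checks bit7=1, bit10=1 (all 1) -> maybe => FALSE POSITIVE
query gnu: checks bit4=1 (all 1) -> maybe => FALSE POSITIVE
False positives (alphabetical): bat fox gnu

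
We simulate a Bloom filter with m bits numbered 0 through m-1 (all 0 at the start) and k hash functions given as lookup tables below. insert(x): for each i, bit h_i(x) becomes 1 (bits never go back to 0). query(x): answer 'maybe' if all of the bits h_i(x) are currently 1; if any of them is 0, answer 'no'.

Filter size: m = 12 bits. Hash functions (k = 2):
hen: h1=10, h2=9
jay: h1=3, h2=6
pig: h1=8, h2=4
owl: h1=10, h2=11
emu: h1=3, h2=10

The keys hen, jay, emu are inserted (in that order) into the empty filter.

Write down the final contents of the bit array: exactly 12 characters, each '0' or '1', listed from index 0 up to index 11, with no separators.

Answer: 000100100110

Derivation:
Start: bits=000000000000
After insert 'hen': sets bits 9 10 -> bits=000000000110
After insert 'jay': sets bits 3 6 -> bits=000100100110
After insert 'emu': sets bits 3 10 -> bits=000100100110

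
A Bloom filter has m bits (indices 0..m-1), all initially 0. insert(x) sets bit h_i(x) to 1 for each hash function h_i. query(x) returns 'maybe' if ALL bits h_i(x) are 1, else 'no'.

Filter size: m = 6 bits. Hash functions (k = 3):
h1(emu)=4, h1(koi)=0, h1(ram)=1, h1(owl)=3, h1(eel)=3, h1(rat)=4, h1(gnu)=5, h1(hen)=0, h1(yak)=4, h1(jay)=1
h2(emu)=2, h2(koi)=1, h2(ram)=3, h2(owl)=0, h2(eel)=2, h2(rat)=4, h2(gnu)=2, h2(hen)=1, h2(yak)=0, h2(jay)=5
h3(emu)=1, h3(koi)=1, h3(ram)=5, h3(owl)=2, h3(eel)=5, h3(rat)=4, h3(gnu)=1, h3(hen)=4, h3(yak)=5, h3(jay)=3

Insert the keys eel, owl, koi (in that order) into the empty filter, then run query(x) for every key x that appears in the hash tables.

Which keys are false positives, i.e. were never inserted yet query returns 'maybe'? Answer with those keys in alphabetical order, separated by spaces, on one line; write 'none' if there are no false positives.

Answer: gnu jay ram

Derivation:
Start: bits=000000
After insert 'eel': sets bits 2 3 5 -> bits=001101
After insert 'owl': sets bits 0 2 3 -> bits=101101
After insert 'koi': sets bits 0 1 -> bits=111101
Not inserted: emu gnu hen jay ram rat yak — query each against bits=111101:
query emu: checks bit1=1, bit2=1, bit4=0 (has a 0) -> no => not a false positive
query gnu: checks bit1=1, bit2=1, bit5=1 (all 1) -> maybe => FALSE POSITIVE
query hen: checks bit0=1, bit1=1, bit4=0 (has a 0) -> no => not a false positive
query jay: checks bit1=1, bit3=1, bit5=1 (all 1) -> maybe => FALSE POSITIVE
query ram: checks bit1=1, bit3=1, bit5=1 (all 1) -> maybe => FALSE POSITIVE
query rat: checks bit4=0 (has a 0) -> no => not a false positive
query yak: checks bit0=1, bit4=0, bit5=1 (has a 0) -> no => not a false positive
False positives (alphabetical): gnu jay ram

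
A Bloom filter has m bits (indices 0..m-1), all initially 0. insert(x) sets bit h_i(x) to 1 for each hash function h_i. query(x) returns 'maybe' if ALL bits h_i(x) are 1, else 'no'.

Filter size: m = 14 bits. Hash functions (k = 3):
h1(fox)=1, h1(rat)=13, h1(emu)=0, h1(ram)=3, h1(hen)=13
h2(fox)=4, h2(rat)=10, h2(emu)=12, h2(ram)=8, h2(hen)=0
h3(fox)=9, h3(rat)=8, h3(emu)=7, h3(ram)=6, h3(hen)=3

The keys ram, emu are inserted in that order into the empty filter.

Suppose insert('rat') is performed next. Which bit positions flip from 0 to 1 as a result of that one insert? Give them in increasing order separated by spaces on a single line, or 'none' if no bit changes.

Start: bits=00000000000000
After insert 'ram': sets bits 3 6 8 -> bits=00010010100000
After insert 'emu': sets bits 0 7 12 -> bits=10010011100010
insert 'rat' would touch bits 8 10 13; currently bit8=1, bit10=0, bit13=0
Bits that are 0 among those (would change 0->1): 10 13

Answer: 10 13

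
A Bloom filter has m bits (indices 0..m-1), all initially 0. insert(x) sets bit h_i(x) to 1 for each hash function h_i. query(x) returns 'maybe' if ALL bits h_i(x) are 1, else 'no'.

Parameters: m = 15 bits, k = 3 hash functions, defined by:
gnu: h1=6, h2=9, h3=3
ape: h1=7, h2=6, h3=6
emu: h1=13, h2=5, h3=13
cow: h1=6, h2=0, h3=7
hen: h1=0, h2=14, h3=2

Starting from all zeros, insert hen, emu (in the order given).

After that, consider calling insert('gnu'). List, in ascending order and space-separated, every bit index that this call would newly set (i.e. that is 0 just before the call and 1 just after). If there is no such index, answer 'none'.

Start: bits=000000000000000
After insert 'hen': sets bits 0 2 14 -> bits=101000000000001
After insert 'emu': sets bits 5 13 -> bits=101001000000011
insert 'gnu' would touch bits 3 6 9; currently bit3=0, bit6=0, bit9=0
Bits that are 0 among those (would change 0->1): 3 6 9

Answer: 3 6 9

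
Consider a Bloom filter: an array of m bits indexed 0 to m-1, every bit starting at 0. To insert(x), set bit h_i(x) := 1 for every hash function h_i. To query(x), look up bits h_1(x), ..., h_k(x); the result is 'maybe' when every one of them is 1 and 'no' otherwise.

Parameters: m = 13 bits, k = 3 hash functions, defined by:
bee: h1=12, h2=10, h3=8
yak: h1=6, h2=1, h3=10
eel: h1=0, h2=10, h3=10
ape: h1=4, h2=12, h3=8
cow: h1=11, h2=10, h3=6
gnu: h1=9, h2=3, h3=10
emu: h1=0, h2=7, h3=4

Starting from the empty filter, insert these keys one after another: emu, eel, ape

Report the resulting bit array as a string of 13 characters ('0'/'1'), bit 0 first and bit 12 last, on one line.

Answer: 1000100110101

Derivation:
Start: bits=0000000000000
After insert 'emu': sets bits 0 4 7 -> bits=1000100100000
After insert 'eel': sets bits 0 10 -> bits=1000100100100
After insert 'ape': sets bits 4 8 12 -> bits=1000100110101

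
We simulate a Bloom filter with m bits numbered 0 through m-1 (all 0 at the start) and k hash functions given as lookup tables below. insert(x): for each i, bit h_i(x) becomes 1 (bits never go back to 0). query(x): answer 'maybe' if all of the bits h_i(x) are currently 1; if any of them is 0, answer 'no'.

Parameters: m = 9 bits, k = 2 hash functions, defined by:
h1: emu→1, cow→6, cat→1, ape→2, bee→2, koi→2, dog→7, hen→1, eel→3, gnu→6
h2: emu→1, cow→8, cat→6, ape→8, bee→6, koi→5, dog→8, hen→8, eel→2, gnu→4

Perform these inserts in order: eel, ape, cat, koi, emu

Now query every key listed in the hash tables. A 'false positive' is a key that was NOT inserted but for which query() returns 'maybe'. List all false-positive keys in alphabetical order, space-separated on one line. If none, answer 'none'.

Answer: bee cow hen

Derivation:
Start: bits=000000000
After insert 'eel': sets bits 2 3 -> bits=001100000
After insert 'ape': sets bits 2 8 -> bits=001100001
After insert 'cat': sets bits 1 6 -> bits=011100101
After insert 'koi': sets bits 2 5 -> bits=011101101
After insert 'emu': sets bits 1 -> bits=011101101
Not inserted: bee cow dog gnu hen — query each against bits=011101101:
query bee: checks bit2=1, bit6=1 (all 1) -> maybe => FALSE POSITIVE
query cow: checks bit6=1, bit8=1 (all 1) -> maybe => FALSE POSITIVE
query dog: checks bit7=0, bit8=1 (has a 0) -> no => not a false positive
query gnu: checks bit4=0, bit6=1 (has a 0) -> no => not a false positive
query hen: checks bit1=1, bit8=1 (all 1) -> maybe => FALSE POSITIVE
False positives (alphabetical): bee cow hen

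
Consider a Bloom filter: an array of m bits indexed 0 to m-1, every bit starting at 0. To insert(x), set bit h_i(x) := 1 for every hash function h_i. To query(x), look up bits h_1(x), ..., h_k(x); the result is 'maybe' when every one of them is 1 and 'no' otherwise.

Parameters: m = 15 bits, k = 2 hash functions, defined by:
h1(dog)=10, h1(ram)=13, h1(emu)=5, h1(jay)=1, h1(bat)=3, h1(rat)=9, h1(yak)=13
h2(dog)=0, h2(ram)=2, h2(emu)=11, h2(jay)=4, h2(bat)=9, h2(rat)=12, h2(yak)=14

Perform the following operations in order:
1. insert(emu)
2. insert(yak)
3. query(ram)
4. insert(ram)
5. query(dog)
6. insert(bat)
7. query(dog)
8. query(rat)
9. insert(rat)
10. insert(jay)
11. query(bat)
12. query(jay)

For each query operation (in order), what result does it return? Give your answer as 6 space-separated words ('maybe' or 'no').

Start: bits=000000000000000
Op 1: insert emu -> sets bits 5 11 -> bits=000001000001000
Op 2: insert yak -> sets bits 13 14 -> bits=000001000001011
Op 3: query ram -> checks bit2=0, bit13=1 (has a 0) -> no
Op 4: insert ram -> sets bits 2 13 -> bits=001001000001011
Op 5: query dog -> checks bit0=0, bit10=0 (has a 0) -> no
Op 6: insert bat -> sets bits 3 9 -> bits=001101000101011
Op 7: query dog -> checks bit0=0, bit10=0 (has a 0) -> no
Op 8: query rat -> checks bit9=1, bit12=0 (has a 0) -> no
Op 9: insert rat -> sets bits 9 12 -> bits=001101000101111
Op 10: insert jay -> sets bits 1 4 -> bits=011111000101111
Op 11: query bat -> checks bit3=1, bit9=1 (all 1) -> maybe
Op 12: query jay -> checks bit1=1, bit4=1 (all 1) -> maybe
Query results in order: no no no no maybe maybe

Answer: no no no no maybe maybe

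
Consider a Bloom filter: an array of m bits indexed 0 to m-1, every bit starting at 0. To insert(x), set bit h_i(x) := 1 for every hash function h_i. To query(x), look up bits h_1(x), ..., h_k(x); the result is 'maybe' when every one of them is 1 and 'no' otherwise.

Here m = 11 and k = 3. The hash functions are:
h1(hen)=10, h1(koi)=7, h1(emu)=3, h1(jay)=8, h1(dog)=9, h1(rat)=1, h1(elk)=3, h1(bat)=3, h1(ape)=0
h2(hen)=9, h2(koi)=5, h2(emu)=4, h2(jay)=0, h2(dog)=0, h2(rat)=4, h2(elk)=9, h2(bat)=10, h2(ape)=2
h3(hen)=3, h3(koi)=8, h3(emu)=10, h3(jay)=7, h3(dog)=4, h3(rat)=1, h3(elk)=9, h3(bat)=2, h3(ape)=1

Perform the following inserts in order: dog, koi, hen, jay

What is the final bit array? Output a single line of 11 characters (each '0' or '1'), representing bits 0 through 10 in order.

Answer: 10011101111

Derivation:
Start: bits=00000000000
After insert 'dog': sets bits 0 4 9 -> bits=10001000010
After insert 'koi': sets bits 5 7 8 -> bits=10001101110
After insert 'hen': sets bits 3 9 10 -> bits=10011101111
After insert 'jay': sets bits 0 7 8 -> bits=10011101111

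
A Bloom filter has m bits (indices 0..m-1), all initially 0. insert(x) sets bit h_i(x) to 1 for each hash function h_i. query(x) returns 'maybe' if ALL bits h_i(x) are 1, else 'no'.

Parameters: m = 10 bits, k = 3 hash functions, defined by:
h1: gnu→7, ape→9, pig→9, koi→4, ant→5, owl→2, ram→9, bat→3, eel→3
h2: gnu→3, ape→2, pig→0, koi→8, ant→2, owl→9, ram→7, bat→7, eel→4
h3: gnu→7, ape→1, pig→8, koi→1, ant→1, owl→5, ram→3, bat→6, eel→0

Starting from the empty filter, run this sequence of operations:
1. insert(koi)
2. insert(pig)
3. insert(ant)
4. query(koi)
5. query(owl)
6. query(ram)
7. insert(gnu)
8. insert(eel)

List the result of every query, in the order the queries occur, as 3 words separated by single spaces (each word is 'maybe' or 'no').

Answer: maybe maybe no

Derivation:
Start: bits=0000000000
Op 1: insert koi -> sets bits 1 4 8 -> bits=0100100010
Op 2: insert pig -> sets bits 0 8 9 -> bits=1100100011
Op 3: insert ant -> sets bits 1 2 5 -> bits=1110110011
Op 4: query koi -> checks bit1=1, bit4=1, bit8=1 (all 1) -> maybe
Op 5: query owl -> checks bit2=1, bit5=1, bit9=1 (all 1) -> maybe
Op 6: query ram -> checks bit3=0, bit7=0, bit9=1 (has a 0) -> no
Op 7: insert gnu -> sets bits 3 7 -> bits=1111110111
Op 8: insert eel -> sets bits 0 3 4 -> bits=1111110111
Query results in order: maybe maybe no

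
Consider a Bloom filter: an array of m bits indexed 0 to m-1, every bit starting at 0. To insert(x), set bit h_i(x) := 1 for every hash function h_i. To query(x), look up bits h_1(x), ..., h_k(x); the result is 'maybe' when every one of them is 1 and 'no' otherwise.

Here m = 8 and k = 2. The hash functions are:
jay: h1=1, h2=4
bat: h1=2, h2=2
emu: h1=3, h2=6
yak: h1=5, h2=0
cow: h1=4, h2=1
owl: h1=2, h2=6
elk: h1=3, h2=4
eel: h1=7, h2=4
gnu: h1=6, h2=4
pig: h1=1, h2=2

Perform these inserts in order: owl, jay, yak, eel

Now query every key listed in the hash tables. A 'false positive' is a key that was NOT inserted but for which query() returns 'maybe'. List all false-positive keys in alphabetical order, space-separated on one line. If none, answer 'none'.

Answer: bat cow gnu pig

Derivation:
Start: bits=00000000
After insert 'owl': sets bits 2 6 -> bits=00100010
After insert 'jay': sets bits 1 4 -> bits=01101010
After insert 'yak': sets bits 0 5 -> bits=11101110
After insert 'eel': sets bits 4 7 -> bits=11101111
Not inserted: bat cow elk emu gnu pig — query each against bits=11101111:
query bat: checks bit2=1 (all 1) -> maybe => FALSE POSITIVE
query cow: checks bit1=1, bit4=1 (all 1) -> maybe => FALSE POSITIVE
query elk: checks bit3=0, bit4=1 (has a 0) -> no => not a false positive
query emu: checks bit3=0, bit6=1 (has a 0) -> no => not a false positive
query gnu: checks bit4=1, bit6=1 (all 1) -> maybe => FALSE POSITIVE
query pig: checks bit1=1, bit2=1 (all 1) -> maybe => FALSE POSITIVE
False positives (alphabetical): bat cow gnu pig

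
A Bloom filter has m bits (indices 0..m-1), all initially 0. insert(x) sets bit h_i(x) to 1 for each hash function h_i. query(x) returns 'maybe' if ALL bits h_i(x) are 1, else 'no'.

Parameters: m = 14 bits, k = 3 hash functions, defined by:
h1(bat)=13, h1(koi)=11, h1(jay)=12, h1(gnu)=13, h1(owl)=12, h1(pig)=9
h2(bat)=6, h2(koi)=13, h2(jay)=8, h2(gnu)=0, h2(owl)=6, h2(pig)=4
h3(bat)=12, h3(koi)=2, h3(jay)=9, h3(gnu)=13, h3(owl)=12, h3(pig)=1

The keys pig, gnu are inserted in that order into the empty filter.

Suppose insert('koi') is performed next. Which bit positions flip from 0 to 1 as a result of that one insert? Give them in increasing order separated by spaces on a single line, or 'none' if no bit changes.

Answer: 2 11

Derivation:
Start: bits=00000000000000
After insert 'pig': sets bits 1 4 9 -> bits=01001000010000
After insert 'gnu': sets bits 0 13 -> bits=11001000010001
insert 'koi' would touch bits 2 11 13; currently bit2=0, bit11=0, bit13=1
Bits that are 0 among those (would change 0->1): 2 11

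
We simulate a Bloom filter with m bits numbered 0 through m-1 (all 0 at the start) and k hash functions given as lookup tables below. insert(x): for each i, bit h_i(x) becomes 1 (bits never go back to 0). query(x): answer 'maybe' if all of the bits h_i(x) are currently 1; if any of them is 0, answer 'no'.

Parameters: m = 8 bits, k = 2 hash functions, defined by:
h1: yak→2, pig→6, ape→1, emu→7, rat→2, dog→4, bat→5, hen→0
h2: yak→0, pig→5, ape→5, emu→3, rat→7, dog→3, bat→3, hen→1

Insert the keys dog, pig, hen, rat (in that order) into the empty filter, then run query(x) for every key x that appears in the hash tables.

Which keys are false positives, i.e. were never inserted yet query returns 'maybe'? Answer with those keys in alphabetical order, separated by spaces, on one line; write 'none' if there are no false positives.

Answer: ape bat emu yak

Derivation:
Start: bits=00000000
After insert 'dog': sets bits 3 4 -> bits=00011000
After insert 'pig': sets bits 5 6 -> bits=00011110
After insert 'hen': sets bits 0 1 -> bits=11011110
After insert 'rat': sets bits 2 7 -> bits=11111111
Not inserted: ape bat emu yak — query each against bits=11111111:
query ape: checks bit1=1, bit5=1 (all 1) -> maybe => FALSE POSITIVE
query bat: checks bit3=1, bit5=1 (all 1) -> maybe => FALSE POSITIVE
query emu: checks bit3=1, bit7=1 (all 1) -> maybe => FALSE POSITIVE
query yak: checks bit0=1, bit2=1 (all 1) -> maybe => FALSE POSITIVE
False positives (alphabetical): ape bat emu yak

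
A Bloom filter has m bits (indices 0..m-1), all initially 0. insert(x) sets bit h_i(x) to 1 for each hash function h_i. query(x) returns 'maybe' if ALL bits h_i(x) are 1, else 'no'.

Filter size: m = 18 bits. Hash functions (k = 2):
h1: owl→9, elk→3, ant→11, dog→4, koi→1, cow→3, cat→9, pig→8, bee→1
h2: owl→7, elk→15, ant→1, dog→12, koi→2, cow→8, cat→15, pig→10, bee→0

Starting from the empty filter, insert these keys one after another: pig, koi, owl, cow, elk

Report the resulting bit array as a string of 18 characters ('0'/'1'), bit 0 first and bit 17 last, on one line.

Answer: 011100011110000100

Derivation:
Start: bits=000000000000000000
After insert 'pig': sets bits 8 10 -> bits=000000001010000000
After insert 'koi': sets bits 1 2 -> bits=011000001010000000
After insert 'owl': sets bits 7 9 -> bits=011000011110000000
After insert 'cow': sets bits 3 8 -> bits=011100011110000000
After insert 'elk': sets bits 3 15 -> bits=011100011110000100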